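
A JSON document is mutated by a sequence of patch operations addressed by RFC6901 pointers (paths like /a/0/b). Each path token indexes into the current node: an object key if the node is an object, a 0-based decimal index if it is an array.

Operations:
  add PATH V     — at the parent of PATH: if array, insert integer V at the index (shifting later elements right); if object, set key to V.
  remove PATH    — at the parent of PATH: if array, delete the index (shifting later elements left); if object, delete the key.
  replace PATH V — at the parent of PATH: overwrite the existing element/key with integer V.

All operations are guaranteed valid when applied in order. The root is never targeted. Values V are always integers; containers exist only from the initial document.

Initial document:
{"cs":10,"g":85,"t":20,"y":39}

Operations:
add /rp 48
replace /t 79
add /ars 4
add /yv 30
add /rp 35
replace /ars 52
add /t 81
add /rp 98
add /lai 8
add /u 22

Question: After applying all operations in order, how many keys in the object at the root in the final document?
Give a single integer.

After op 1 (add /rp 48): {"cs":10,"g":85,"rp":48,"t":20,"y":39}
After op 2 (replace /t 79): {"cs":10,"g":85,"rp":48,"t":79,"y":39}
After op 3 (add /ars 4): {"ars":4,"cs":10,"g":85,"rp":48,"t":79,"y":39}
After op 4 (add /yv 30): {"ars":4,"cs":10,"g":85,"rp":48,"t":79,"y":39,"yv":30}
After op 5 (add /rp 35): {"ars":4,"cs":10,"g":85,"rp":35,"t":79,"y":39,"yv":30}
After op 6 (replace /ars 52): {"ars":52,"cs":10,"g":85,"rp":35,"t":79,"y":39,"yv":30}
After op 7 (add /t 81): {"ars":52,"cs":10,"g":85,"rp":35,"t":81,"y":39,"yv":30}
After op 8 (add /rp 98): {"ars":52,"cs":10,"g":85,"rp":98,"t":81,"y":39,"yv":30}
After op 9 (add /lai 8): {"ars":52,"cs":10,"g":85,"lai":8,"rp":98,"t":81,"y":39,"yv":30}
After op 10 (add /u 22): {"ars":52,"cs":10,"g":85,"lai":8,"rp":98,"t":81,"u":22,"y":39,"yv":30}
Size at the root: 9

Answer: 9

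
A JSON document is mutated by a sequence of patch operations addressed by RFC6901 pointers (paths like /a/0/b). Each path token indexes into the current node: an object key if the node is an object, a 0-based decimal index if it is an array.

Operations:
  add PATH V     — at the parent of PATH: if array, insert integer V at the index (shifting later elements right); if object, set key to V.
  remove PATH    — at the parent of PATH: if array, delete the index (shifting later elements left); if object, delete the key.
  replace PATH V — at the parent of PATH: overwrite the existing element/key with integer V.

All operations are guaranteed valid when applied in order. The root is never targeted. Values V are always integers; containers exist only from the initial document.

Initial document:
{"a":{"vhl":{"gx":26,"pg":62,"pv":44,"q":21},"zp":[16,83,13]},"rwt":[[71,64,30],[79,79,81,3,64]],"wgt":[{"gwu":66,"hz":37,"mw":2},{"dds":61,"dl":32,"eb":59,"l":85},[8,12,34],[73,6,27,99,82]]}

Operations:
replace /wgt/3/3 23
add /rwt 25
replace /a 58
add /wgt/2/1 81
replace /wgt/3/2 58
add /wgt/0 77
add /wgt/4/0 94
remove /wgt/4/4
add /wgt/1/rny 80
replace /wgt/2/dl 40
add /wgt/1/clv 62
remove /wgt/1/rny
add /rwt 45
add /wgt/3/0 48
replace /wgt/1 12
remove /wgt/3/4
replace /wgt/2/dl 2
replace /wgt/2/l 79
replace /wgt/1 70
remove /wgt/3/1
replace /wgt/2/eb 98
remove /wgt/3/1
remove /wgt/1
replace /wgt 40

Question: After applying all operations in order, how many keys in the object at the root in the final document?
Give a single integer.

After op 1 (replace /wgt/3/3 23): {"a":{"vhl":{"gx":26,"pg":62,"pv":44,"q":21},"zp":[16,83,13]},"rwt":[[71,64,30],[79,79,81,3,64]],"wgt":[{"gwu":66,"hz":37,"mw":2},{"dds":61,"dl":32,"eb":59,"l":85},[8,12,34],[73,6,27,23,82]]}
After op 2 (add /rwt 25): {"a":{"vhl":{"gx":26,"pg":62,"pv":44,"q":21},"zp":[16,83,13]},"rwt":25,"wgt":[{"gwu":66,"hz":37,"mw":2},{"dds":61,"dl":32,"eb":59,"l":85},[8,12,34],[73,6,27,23,82]]}
After op 3 (replace /a 58): {"a":58,"rwt":25,"wgt":[{"gwu":66,"hz":37,"mw":2},{"dds":61,"dl":32,"eb":59,"l":85},[8,12,34],[73,6,27,23,82]]}
After op 4 (add /wgt/2/1 81): {"a":58,"rwt":25,"wgt":[{"gwu":66,"hz":37,"mw":2},{"dds":61,"dl":32,"eb":59,"l":85},[8,81,12,34],[73,6,27,23,82]]}
After op 5 (replace /wgt/3/2 58): {"a":58,"rwt":25,"wgt":[{"gwu":66,"hz":37,"mw":2},{"dds":61,"dl":32,"eb":59,"l":85},[8,81,12,34],[73,6,58,23,82]]}
After op 6 (add /wgt/0 77): {"a":58,"rwt":25,"wgt":[77,{"gwu":66,"hz":37,"mw":2},{"dds":61,"dl":32,"eb":59,"l":85},[8,81,12,34],[73,6,58,23,82]]}
After op 7 (add /wgt/4/0 94): {"a":58,"rwt":25,"wgt":[77,{"gwu":66,"hz":37,"mw":2},{"dds":61,"dl":32,"eb":59,"l":85},[8,81,12,34],[94,73,6,58,23,82]]}
After op 8 (remove /wgt/4/4): {"a":58,"rwt":25,"wgt":[77,{"gwu":66,"hz":37,"mw":2},{"dds":61,"dl":32,"eb":59,"l":85},[8,81,12,34],[94,73,6,58,82]]}
After op 9 (add /wgt/1/rny 80): {"a":58,"rwt":25,"wgt":[77,{"gwu":66,"hz":37,"mw":2,"rny":80},{"dds":61,"dl":32,"eb":59,"l":85},[8,81,12,34],[94,73,6,58,82]]}
After op 10 (replace /wgt/2/dl 40): {"a":58,"rwt":25,"wgt":[77,{"gwu":66,"hz":37,"mw":2,"rny":80},{"dds":61,"dl":40,"eb":59,"l":85},[8,81,12,34],[94,73,6,58,82]]}
After op 11 (add /wgt/1/clv 62): {"a":58,"rwt":25,"wgt":[77,{"clv":62,"gwu":66,"hz":37,"mw":2,"rny":80},{"dds":61,"dl":40,"eb":59,"l":85},[8,81,12,34],[94,73,6,58,82]]}
After op 12 (remove /wgt/1/rny): {"a":58,"rwt":25,"wgt":[77,{"clv":62,"gwu":66,"hz":37,"mw":2},{"dds":61,"dl":40,"eb":59,"l":85},[8,81,12,34],[94,73,6,58,82]]}
After op 13 (add /rwt 45): {"a":58,"rwt":45,"wgt":[77,{"clv":62,"gwu":66,"hz":37,"mw":2},{"dds":61,"dl":40,"eb":59,"l":85},[8,81,12,34],[94,73,6,58,82]]}
After op 14 (add /wgt/3/0 48): {"a":58,"rwt":45,"wgt":[77,{"clv":62,"gwu":66,"hz":37,"mw":2},{"dds":61,"dl":40,"eb":59,"l":85},[48,8,81,12,34],[94,73,6,58,82]]}
After op 15 (replace /wgt/1 12): {"a":58,"rwt":45,"wgt":[77,12,{"dds":61,"dl":40,"eb":59,"l":85},[48,8,81,12,34],[94,73,6,58,82]]}
After op 16 (remove /wgt/3/4): {"a":58,"rwt":45,"wgt":[77,12,{"dds":61,"dl":40,"eb":59,"l":85},[48,8,81,12],[94,73,6,58,82]]}
After op 17 (replace /wgt/2/dl 2): {"a":58,"rwt":45,"wgt":[77,12,{"dds":61,"dl":2,"eb":59,"l":85},[48,8,81,12],[94,73,6,58,82]]}
After op 18 (replace /wgt/2/l 79): {"a":58,"rwt":45,"wgt":[77,12,{"dds":61,"dl":2,"eb":59,"l":79},[48,8,81,12],[94,73,6,58,82]]}
After op 19 (replace /wgt/1 70): {"a":58,"rwt":45,"wgt":[77,70,{"dds":61,"dl":2,"eb":59,"l":79},[48,8,81,12],[94,73,6,58,82]]}
After op 20 (remove /wgt/3/1): {"a":58,"rwt":45,"wgt":[77,70,{"dds":61,"dl":2,"eb":59,"l":79},[48,81,12],[94,73,6,58,82]]}
After op 21 (replace /wgt/2/eb 98): {"a":58,"rwt":45,"wgt":[77,70,{"dds":61,"dl":2,"eb":98,"l":79},[48,81,12],[94,73,6,58,82]]}
After op 22 (remove /wgt/3/1): {"a":58,"rwt":45,"wgt":[77,70,{"dds":61,"dl":2,"eb":98,"l":79},[48,12],[94,73,6,58,82]]}
After op 23 (remove /wgt/1): {"a":58,"rwt":45,"wgt":[77,{"dds":61,"dl":2,"eb":98,"l":79},[48,12],[94,73,6,58,82]]}
After op 24 (replace /wgt 40): {"a":58,"rwt":45,"wgt":40}
Size at the root: 3

Answer: 3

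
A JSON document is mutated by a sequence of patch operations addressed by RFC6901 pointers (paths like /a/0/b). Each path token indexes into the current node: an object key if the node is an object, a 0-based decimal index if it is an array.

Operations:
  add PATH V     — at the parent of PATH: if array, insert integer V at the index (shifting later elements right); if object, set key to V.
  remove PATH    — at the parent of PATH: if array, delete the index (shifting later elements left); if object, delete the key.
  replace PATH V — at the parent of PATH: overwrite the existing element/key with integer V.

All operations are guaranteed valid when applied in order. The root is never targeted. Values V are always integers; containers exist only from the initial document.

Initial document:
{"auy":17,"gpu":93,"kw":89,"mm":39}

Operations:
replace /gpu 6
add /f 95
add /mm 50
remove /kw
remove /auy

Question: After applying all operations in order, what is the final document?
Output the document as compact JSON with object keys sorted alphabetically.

Answer: {"f":95,"gpu":6,"mm":50}

Derivation:
After op 1 (replace /gpu 6): {"auy":17,"gpu":6,"kw":89,"mm":39}
After op 2 (add /f 95): {"auy":17,"f":95,"gpu":6,"kw":89,"mm":39}
After op 3 (add /mm 50): {"auy":17,"f":95,"gpu":6,"kw":89,"mm":50}
After op 4 (remove /kw): {"auy":17,"f":95,"gpu":6,"mm":50}
After op 5 (remove /auy): {"f":95,"gpu":6,"mm":50}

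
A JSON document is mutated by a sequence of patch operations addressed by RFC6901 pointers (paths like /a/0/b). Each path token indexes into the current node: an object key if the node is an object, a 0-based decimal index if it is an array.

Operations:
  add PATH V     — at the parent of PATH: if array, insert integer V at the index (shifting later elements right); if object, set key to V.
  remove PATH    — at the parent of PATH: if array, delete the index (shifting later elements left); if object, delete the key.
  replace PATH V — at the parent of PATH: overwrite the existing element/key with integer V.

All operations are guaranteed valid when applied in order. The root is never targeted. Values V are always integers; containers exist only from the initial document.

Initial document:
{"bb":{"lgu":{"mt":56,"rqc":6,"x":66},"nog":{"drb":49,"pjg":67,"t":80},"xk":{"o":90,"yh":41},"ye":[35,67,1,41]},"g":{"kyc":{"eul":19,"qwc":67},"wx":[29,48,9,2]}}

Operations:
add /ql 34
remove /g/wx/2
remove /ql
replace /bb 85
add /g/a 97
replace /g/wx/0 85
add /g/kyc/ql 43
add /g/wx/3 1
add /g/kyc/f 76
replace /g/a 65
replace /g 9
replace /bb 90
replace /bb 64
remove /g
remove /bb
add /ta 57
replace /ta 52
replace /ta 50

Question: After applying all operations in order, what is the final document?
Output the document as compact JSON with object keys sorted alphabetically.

Answer: {"ta":50}

Derivation:
After op 1 (add /ql 34): {"bb":{"lgu":{"mt":56,"rqc":6,"x":66},"nog":{"drb":49,"pjg":67,"t":80},"xk":{"o":90,"yh":41},"ye":[35,67,1,41]},"g":{"kyc":{"eul":19,"qwc":67},"wx":[29,48,9,2]},"ql":34}
After op 2 (remove /g/wx/2): {"bb":{"lgu":{"mt":56,"rqc":6,"x":66},"nog":{"drb":49,"pjg":67,"t":80},"xk":{"o":90,"yh":41},"ye":[35,67,1,41]},"g":{"kyc":{"eul":19,"qwc":67},"wx":[29,48,2]},"ql":34}
After op 3 (remove /ql): {"bb":{"lgu":{"mt":56,"rqc":6,"x":66},"nog":{"drb":49,"pjg":67,"t":80},"xk":{"o":90,"yh":41},"ye":[35,67,1,41]},"g":{"kyc":{"eul":19,"qwc":67},"wx":[29,48,2]}}
After op 4 (replace /bb 85): {"bb":85,"g":{"kyc":{"eul":19,"qwc":67},"wx":[29,48,2]}}
After op 5 (add /g/a 97): {"bb":85,"g":{"a":97,"kyc":{"eul":19,"qwc":67},"wx":[29,48,2]}}
After op 6 (replace /g/wx/0 85): {"bb":85,"g":{"a":97,"kyc":{"eul":19,"qwc":67},"wx":[85,48,2]}}
After op 7 (add /g/kyc/ql 43): {"bb":85,"g":{"a":97,"kyc":{"eul":19,"ql":43,"qwc":67},"wx":[85,48,2]}}
After op 8 (add /g/wx/3 1): {"bb":85,"g":{"a":97,"kyc":{"eul":19,"ql":43,"qwc":67},"wx":[85,48,2,1]}}
After op 9 (add /g/kyc/f 76): {"bb":85,"g":{"a":97,"kyc":{"eul":19,"f":76,"ql":43,"qwc":67},"wx":[85,48,2,1]}}
After op 10 (replace /g/a 65): {"bb":85,"g":{"a":65,"kyc":{"eul":19,"f":76,"ql":43,"qwc":67},"wx":[85,48,2,1]}}
After op 11 (replace /g 9): {"bb":85,"g":9}
After op 12 (replace /bb 90): {"bb":90,"g":9}
After op 13 (replace /bb 64): {"bb":64,"g":9}
After op 14 (remove /g): {"bb":64}
After op 15 (remove /bb): {}
After op 16 (add /ta 57): {"ta":57}
After op 17 (replace /ta 52): {"ta":52}
After op 18 (replace /ta 50): {"ta":50}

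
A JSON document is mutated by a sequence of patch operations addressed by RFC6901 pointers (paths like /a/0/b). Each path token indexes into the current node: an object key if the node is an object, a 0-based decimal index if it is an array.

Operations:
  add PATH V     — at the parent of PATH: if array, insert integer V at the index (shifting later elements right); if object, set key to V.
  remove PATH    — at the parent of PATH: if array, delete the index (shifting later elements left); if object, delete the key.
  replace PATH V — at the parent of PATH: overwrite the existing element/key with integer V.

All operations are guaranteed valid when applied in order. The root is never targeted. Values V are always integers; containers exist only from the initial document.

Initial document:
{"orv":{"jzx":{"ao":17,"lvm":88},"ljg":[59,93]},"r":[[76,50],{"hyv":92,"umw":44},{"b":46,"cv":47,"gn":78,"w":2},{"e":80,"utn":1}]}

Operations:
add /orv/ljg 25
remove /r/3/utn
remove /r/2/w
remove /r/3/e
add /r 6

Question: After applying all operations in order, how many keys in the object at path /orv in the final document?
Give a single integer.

Answer: 2

Derivation:
After op 1 (add /orv/ljg 25): {"orv":{"jzx":{"ao":17,"lvm":88},"ljg":25},"r":[[76,50],{"hyv":92,"umw":44},{"b":46,"cv":47,"gn":78,"w":2},{"e":80,"utn":1}]}
After op 2 (remove /r/3/utn): {"orv":{"jzx":{"ao":17,"lvm":88},"ljg":25},"r":[[76,50],{"hyv":92,"umw":44},{"b":46,"cv":47,"gn":78,"w":2},{"e":80}]}
After op 3 (remove /r/2/w): {"orv":{"jzx":{"ao":17,"lvm":88},"ljg":25},"r":[[76,50],{"hyv":92,"umw":44},{"b":46,"cv":47,"gn":78},{"e":80}]}
After op 4 (remove /r/3/e): {"orv":{"jzx":{"ao":17,"lvm":88},"ljg":25},"r":[[76,50],{"hyv":92,"umw":44},{"b":46,"cv":47,"gn":78},{}]}
After op 5 (add /r 6): {"orv":{"jzx":{"ao":17,"lvm":88},"ljg":25},"r":6}
Size at path /orv: 2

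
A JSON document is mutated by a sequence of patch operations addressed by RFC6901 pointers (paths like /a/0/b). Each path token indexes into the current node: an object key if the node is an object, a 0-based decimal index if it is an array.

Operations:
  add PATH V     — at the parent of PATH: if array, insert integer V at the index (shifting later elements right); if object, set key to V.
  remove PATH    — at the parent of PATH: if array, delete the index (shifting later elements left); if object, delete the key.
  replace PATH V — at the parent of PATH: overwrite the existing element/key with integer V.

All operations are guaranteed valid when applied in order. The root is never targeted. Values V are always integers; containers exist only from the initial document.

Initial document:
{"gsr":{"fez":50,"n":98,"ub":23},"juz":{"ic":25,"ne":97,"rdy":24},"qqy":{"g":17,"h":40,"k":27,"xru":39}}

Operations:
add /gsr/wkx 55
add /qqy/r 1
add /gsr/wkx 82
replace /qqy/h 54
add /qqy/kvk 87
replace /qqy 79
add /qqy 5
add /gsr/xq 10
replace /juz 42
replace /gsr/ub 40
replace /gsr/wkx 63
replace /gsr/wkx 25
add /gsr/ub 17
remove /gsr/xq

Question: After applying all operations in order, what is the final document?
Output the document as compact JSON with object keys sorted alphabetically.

After op 1 (add /gsr/wkx 55): {"gsr":{"fez":50,"n":98,"ub":23,"wkx":55},"juz":{"ic":25,"ne":97,"rdy":24},"qqy":{"g":17,"h":40,"k":27,"xru":39}}
After op 2 (add /qqy/r 1): {"gsr":{"fez":50,"n":98,"ub":23,"wkx":55},"juz":{"ic":25,"ne":97,"rdy":24},"qqy":{"g":17,"h":40,"k":27,"r":1,"xru":39}}
After op 3 (add /gsr/wkx 82): {"gsr":{"fez":50,"n":98,"ub":23,"wkx":82},"juz":{"ic":25,"ne":97,"rdy":24},"qqy":{"g":17,"h":40,"k":27,"r":1,"xru":39}}
After op 4 (replace /qqy/h 54): {"gsr":{"fez":50,"n":98,"ub":23,"wkx":82},"juz":{"ic":25,"ne":97,"rdy":24},"qqy":{"g":17,"h":54,"k":27,"r":1,"xru":39}}
After op 5 (add /qqy/kvk 87): {"gsr":{"fez":50,"n":98,"ub":23,"wkx":82},"juz":{"ic":25,"ne":97,"rdy":24},"qqy":{"g":17,"h":54,"k":27,"kvk":87,"r":1,"xru":39}}
After op 6 (replace /qqy 79): {"gsr":{"fez":50,"n":98,"ub":23,"wkx":82},"juz":{"ic":25,"ne":97,"rdy":24},"qqy":79}
After op 7 (add /qqy 5): {"gsr":{"fez":50,"n":98,"ub":23,"wkx":82},"juz":{"ic":25,"ne":97,"rdy":24},"qqy":5}
After op 8 (add /gsr/xq 10): {"gsr":{"fez":50,"n":98,"ub":23,"wkx":82,"xq":10},"juz":{"ic":25,"ne":97,"rdy":24},"qqy":5}
After op 9 (replace /juz 42): {"gsr":{"fez":50,"n":98,"ub":23,"wkx":82,"xq":10},"juz":42,"qqy":5}
After op 10 (replace /gsr/ub 40): {"gsr":{"fez":50,"n":98,"ub":40,"wkx":82,"xq":10},"juz":42,"qqy":5}
After op 11 (replace /gsr/wkx 63): {"gsr":{"fez":50,"n":98,"ub":40,"wkx":63,"xq":10},"juz":42,"qqy":5}
After op 12 (replace /gsr/wkx 25): {"gsr":{"fez":50,"n":98,"ub":40,"wkx":25,"xq":10},"juz":42,"qqy":5}
After op 13 (add /gsr/ub 17): {"gsr":{"fez":50,"n":98,"ub":17,"wkx":25,"xq":10},"juz":42,"qqy":5}
After op 14 (remove /gsr/xq): {"gsr":{"fez":50,"n":98,"ub":17,"wkx":25},"juz":42,"qqy":5}

Answer: {"gsr":{"fez":50,"n":98,"ub":17,"wkx":25},"juz":42,"qqy":5}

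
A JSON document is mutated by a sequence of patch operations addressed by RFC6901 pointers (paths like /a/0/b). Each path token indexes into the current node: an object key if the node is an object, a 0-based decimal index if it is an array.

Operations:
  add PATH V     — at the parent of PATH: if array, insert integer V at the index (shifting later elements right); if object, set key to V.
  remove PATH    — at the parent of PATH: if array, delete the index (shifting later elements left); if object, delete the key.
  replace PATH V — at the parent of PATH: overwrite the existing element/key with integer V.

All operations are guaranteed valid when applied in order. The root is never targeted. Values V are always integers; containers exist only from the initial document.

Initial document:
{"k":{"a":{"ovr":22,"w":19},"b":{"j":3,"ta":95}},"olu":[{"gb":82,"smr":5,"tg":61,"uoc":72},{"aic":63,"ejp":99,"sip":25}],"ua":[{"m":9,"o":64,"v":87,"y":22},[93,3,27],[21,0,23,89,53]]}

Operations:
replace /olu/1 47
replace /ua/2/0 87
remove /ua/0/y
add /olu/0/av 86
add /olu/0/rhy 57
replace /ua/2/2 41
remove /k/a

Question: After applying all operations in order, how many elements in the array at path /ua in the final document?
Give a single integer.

Answer: 3

Derivation:
After op 1 (replace /olu/1 47): {"k":{"a":{"ovr":22,"w":19},"b":{"j":3,"ta":95}},"olu":[{"gb":82,"smr":5,"tg":61,"uoc":72},47],"ua":[{"m":9,"o":64,"v":87,"y":22},[93,3,27],[21,0,23,89,53]]}
After op 2 (replace /ua/2/0 87): {"k":{"a":{"ovr":22,"w":19},"b":{"j":3,"ta":95}},"olu":[{"gb":82,"smr":5,"tg":61,"uoc":72},47],"ua":[{"m":9,"o":64,"v":87,"y":22},[93,3,27],[87,0,23,89,53]]}
After op 3 (remove /ua/0/y): {"k":{"a":{"ovr":22,"w":19},"b":{"j":3,"ta":95}},"olu":[{"gb":82,"smr":5,"tg":61,"uoc":72},47],"ua":[{"m":9,"o":64,"v":87},[93,3,27],[87,0,23,89,53]]}
After op 4 (add /olu/0/av 86): {"k":{"a":{"ovr":22,"w":19},"b":{"j":3,"ta":95}},"olu":[{"av":86,"gb":82,"smr":5,"tg":61,"uoc":72},47],"ua":[{"m":9,"o":64,"v":87},[93,3,27],[87,0,23,89,53]]}
After op 5 (add /olu/0/rhy 57): {"k":{"a":{"ovr":22,"w":19},"b":{"j":3,"ta":95}},"olu":[{"av":86,"gb":82,"rhy":57,"smr":5,"tg":61,"uoc":72},47],"ua":[{"m":9,"o":64,"v":87},[93,3,27],[87,0,23,89,53]]}
After op 6 (replace /ua/2/2 41): {"k":{"a":{"ovr":22,"w":19},"b":{"j":3,"ta":95}},"olu":[{"av":86,"gb":82,"rhy":57,"smr":5,"tg":61,"uoc":72},47],"ua":[{"m":9,"o":64,"v":87},[93,3,27],[87,0,41,89,53]]}
After op 7 (remove /k/a): {"k":{"b":{"j":3,"ta":95}},"olu":[{"av":86,"gb":82,"rhy":57,"smr":5,"tg":61,"uoc":72},47],"ua":[{"m":9,"o":64,"v":87},[93,3,27],[87,0,41,89,53]]}
Size at path /ua: 3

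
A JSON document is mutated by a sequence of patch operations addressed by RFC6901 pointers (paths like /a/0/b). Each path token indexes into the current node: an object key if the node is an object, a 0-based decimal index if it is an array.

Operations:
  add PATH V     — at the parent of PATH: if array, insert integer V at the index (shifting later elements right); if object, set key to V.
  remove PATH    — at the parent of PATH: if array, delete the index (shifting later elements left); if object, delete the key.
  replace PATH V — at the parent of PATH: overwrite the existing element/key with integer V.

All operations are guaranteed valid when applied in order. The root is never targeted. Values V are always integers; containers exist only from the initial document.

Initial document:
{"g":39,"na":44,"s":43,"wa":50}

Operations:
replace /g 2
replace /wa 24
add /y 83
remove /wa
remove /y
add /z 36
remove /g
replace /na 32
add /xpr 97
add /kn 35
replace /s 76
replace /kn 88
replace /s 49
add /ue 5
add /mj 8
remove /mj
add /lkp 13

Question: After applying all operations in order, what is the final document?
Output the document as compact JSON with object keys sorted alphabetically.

After op 1 (replace /g 2): {"g":2,"na":44,"s":43,"wa":50}
After op 2 (replace /wa 24): {"g":2,"na":44,"s":43,"wa":24}
After op 3 (add /y 83): {"g":2,"na":44,"s":43,"wa":24,"y":83}
After op 4 (remove /wa): {"g":2,"na":44,"s":43,"y":83}
After op 5 (remove /y): {"g":2,"na":44,"s":43}
After op 6 (add /z 36): {"g":2,"na":44,"s":43,"z":36}
After op 7 (remove /g): {"na":44,"s":43,"z":36}
After op 8 (replace /na 32): {"na":32,"s":43,"z":36}
After op 9 (add /xpr 97): {"na":32,"s":43,"xpr":97,"z":36}
After op 10 (add /kn 35): {"kn":35,"na":32,"s":43,"xpr":97,"z":36}
After op 11 (replace /s 76): {"kn":35,"na":32,"s":76,"xpr":97,"z":36}
After op 12 (replace /kn 88): {"kn":88,"na":32,"s":76,"xpr":97,"z":36}
After op 13 (replace /s 49): {"kn":88,"na":32,"s":49,"xpr":97,"z":36}
After op 14 (add /ue 5): {"kn":88,"na":32,"s":49,"ue":5,"xpr":97,"z":36}
After op 15 (add /mj 8): {"kn":88,"mj":8,"na":32,"s":49,"ue":5,"xpr":97,"z":36}
After op 16 (remove /mj): {"kn":88,"na":32,"s":49,"ue":5,"xpr":97,"z":36}
After op 17 (add /lkp 13): {"kn":88,"lkp":13,"na":32,"s":49,"ue":5,"xpr":97,"z":36}

Answer: {"kn":88,"lkp":13,"na":32,"s":49,"ue":5,"xpr":97,"z":36}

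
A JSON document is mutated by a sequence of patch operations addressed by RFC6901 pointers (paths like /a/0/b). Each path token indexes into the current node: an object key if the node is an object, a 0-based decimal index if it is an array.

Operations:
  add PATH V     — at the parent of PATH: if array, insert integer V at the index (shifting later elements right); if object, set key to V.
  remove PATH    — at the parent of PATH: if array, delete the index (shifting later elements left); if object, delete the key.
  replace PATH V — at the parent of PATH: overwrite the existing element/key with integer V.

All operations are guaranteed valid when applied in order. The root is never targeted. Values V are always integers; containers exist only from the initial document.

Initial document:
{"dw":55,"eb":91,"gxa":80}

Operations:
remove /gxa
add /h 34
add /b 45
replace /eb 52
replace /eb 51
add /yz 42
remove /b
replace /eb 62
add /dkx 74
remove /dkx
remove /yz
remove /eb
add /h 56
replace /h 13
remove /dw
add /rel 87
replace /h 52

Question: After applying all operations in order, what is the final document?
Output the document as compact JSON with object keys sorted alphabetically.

After op 1 (remove /gxa): {"dw":55,"eb":91}
After op 2 (add /h 34): {"dw":55,"eb":91,"h":34}
After op 3 (add /b 45): {"b":45,"dw":55,"eb":91,"h":34}
After op 4 (replace /eb 52): {"b":45,"dw":55,"eb":52,"h":34}
After op 5 (replace /eb 51): {"b":45,"dw":55,"eb":51,"h":34}
After op 6 (add /yz 42): {"b":45,"dw":55,"eb":51,"h":34,"yz":42}
After op 7 (remove /b): {"dw":55,"eb":51,"h":34,"yz":42}
After op 8 (replace /eb 62): {"dw":55,"eb":62,"h":34,"yz":42}
After op 9 (add /dkx 74): {"dkx":74,"dw":55,"eb":62,"h":34,"yz":42}
After op 10 (remove /dkx): {"dw":55,"eb":62,"h":34,"yz":42}
After op 11 (remove /yz): {"dw":55,"eb":62,"h":34}
After op 12 (remove /eb): {"dw":55,"h":34}
After op 13 (add /h 56): {"dw":55,"h":56}
After op 14 (replace /h 13): {"dw":55,"h":13}
After op 15 (remove /dw): {"h":13}
After op 16 (add /rel 87): {"h":13,"rel":87}
After op 17 (replace /h 52): {"h":52,"rel":87}

Answer: {"h":52,"rel":87}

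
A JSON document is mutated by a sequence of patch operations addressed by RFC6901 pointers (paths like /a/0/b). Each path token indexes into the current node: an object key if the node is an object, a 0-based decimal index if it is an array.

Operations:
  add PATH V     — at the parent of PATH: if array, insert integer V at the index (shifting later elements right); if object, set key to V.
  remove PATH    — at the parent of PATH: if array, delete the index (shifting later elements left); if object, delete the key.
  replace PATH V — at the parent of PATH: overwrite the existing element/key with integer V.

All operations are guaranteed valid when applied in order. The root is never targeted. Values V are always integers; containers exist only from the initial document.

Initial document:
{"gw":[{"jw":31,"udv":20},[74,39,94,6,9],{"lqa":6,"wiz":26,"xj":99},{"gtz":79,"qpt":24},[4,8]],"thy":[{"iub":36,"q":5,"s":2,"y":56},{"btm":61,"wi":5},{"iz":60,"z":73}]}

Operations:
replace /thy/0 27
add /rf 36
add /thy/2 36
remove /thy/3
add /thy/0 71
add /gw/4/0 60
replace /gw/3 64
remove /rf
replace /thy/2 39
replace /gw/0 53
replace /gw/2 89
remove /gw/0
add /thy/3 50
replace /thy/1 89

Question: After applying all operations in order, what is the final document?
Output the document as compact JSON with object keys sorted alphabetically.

After op 1 (replace /thy/0 27): {"gw":[{"jw":31,"udv":20},[74,39,94,6,9],{"lqa":6,"wiz":26,"xj":99},{"gtz":79,"qpt":24},[4,8]],"thy":[27,{"btm":61,"wi":5},{"iz":60,"z":73}]}
After op 2 (add /rf 36): {"gw":[{"jw":31,"udv":20},[74,39,94,6,9],{"lqa":6,"wiz":26,"xj":99},{"gtz":79,"qpt":24},[4,8]],"rf":36,"thy":[27,{"btm":61,"wi":5},{"iz":60,"z":73}]}
After op 3 (add /thy/2 36): {"gw":[{"jw":31,"udv":20},[74,39,94,6,9],{"lqa":6,"wiz":26,"xj":99},{"gtz":79,"qpt":24},[4,8]],"rf":36,"thy":[27,{"btm":61,"wi":5},36,{"iz":60,"z":73}]}
After op 4 (remove /thy/3): {"gw":[{"jw":31,"udv":20},[74,39,94,6,9],{"lqa":6,"wiz":26,"xj":99},{"gtz":79,"qpt":24},[4,8]],"rf":36,"thy":[27,{"btm":61,"wi":5},36]}
After op 5 (add /thy/0 71): {"gw":[{"jw":31,"udv":20},[74,39,94,6,9],{"lqa":6,"wiz":26,"xj":99},{"gtz":79,"qpt":24},[4,8]],"rf":36,"thy":[71,27,{"btm":61,"wi":5},36]}
After op 6 (add /gw/4/0 60): {"gw":[{"jw":31,"udv":20},[74,39,94,6,9],{"lqa":6,"wiz":26,"xj":99},{"gtz":79,"qpt":24},[60,4,8]],"rf":36,"thy":[71,27,{"btm":61,"wi":5},36]}
After op 7 (replace /gw/3 64): {"gw":[{"jw":31,"udv":20},[74,39,94,6,9],{"lqa":6,"wiz":26,"xj":99},64,[60,4,8]],"rf":36,"thy":[71,27,{"btm":61,"wi":5},36]}
After op 8 (remove /rf): {"gw":[{"jw":31,"udv":20},[74,39,94,6,9],{"lqa":6,"wiz":26,"xj":99},64,[60,4,8]],"thy":[71,27,{"btm":61,"wi":5},36]}
After op 9 (replace /thy/2 39): {"gw":[{"jw":31,"udv":20},[74,39,94,6,9],{"lqa":6,"wiz":26,"xj":99},64,[60,4,8]],"thy":[71,27,39,36]}
After op 10 (replace /gw/0 53): {"gw":[53,[74,39,94,6,9],{"lqa":6,"wiz":26,"xj":99},64,[60,4,8]],"thy":[71,27,39,36]}
After op 11 (replace /gw/2 89): {"gw":[53,[74,39,94,6,9],89,64,[60,4,8]],"thy":[71,27,39,36]}
After op 12 (remove /gw/0): {"gw":[[74,39,94,6,9],89,64,[60,4,8]],"thy":[71,27,39,36]}
After op 13 (add /thy/3 50): {"gw":[[74,39,94,6,9],89,64,[60,4,8]],"thy":[71,27,39,50,36]}
After op 14 (replace /thy/1 89): {"gw":[[74,39,94,6,9],89,64,[60,4,8]],"thy":[71,89,39,50,36]}

Answer: {"gw":[[74,39,94,6,9],89,64,[60,4,8]],"thy":[71,89,39,50,36]}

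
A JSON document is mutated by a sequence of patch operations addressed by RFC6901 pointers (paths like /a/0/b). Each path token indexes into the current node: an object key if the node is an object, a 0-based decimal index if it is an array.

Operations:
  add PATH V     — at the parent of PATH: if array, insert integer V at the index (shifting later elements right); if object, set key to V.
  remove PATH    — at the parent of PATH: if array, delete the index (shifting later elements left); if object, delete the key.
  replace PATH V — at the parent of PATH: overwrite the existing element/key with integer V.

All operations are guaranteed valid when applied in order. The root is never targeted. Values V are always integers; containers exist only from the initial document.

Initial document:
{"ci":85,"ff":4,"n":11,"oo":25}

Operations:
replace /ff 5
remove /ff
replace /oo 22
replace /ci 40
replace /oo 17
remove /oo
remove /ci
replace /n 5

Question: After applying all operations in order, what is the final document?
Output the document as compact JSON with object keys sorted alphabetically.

After op 1 (replace /ff 5): {"ci":85,"ff":5,"n":11,"oo":25}
After op 2 (remove /ff): {"ci":85,"n":11,"oo":25}
After op 3 (replace /oo 22): {"ci":85,"n":11,"oo":22}
After op 4 (replace /ci 40): {"ci":40,"n":11,"oo":22}
After op 5 (replace /oo 17): {"ci":40,"n":11,"oo":17}
After op 6 (remove /oo): {"ci":40,"n":11}
After op 7 (remove /ci): {"n":11}
After op 8 (replace /n 5): {"n":5}

Answer: {"n":5}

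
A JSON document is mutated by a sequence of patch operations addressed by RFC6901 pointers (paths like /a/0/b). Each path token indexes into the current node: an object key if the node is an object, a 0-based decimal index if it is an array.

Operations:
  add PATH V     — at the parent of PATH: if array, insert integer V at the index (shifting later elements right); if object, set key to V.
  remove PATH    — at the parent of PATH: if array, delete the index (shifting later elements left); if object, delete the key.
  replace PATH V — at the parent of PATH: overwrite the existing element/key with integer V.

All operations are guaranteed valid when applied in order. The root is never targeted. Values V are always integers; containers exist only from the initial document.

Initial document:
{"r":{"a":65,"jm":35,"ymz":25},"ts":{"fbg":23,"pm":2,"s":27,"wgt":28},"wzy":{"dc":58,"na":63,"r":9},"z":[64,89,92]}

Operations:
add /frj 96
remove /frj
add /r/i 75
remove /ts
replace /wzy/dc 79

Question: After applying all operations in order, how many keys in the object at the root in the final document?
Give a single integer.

After op 1 (add /frj 96): {"frj":96,"r":{"a":65,"jm":35,"ymz":25},"ts":{"fbg":23,"pm":2,"s":27,"wgt":28},"wzy":{"dc":58,"na":63,"r":9},"z":[64,89,92]}
After op 2 (remove /frj): {"r":{"a":65,"jm":35,"ymz":25},"ts":{"fbg":23,"pm":2,"s":27,"wgt":28},"wzy":{"dc":58,"na":63,"r":9},"z":[64,89,92]}
After op 3 (add /r/i 75): {"r":{"a":65,"i":75,"jm":35,"ymz":25},"ts":{"fbg":23,"pm":2,"s":27,"wgt":28},"wzy":{"dc":58,"na":63,"r":9},"z":[64,89,92]}
After op 4 (remove /ts): {"r":{"a":65,"i":75,"jm":35,"ymz":25},"wzy":{"dc":58,"na":63,"r":9},"z":[64,89,92]}
After op 5 (replace /wzy/dc 79): {"r":{"a":65,"i":75,"jm":35,"ymz":25},"wzy":{"dc":79,"na":63,"r":9},"z":[64,89,92]}
Size at the root: 3

Answer: 3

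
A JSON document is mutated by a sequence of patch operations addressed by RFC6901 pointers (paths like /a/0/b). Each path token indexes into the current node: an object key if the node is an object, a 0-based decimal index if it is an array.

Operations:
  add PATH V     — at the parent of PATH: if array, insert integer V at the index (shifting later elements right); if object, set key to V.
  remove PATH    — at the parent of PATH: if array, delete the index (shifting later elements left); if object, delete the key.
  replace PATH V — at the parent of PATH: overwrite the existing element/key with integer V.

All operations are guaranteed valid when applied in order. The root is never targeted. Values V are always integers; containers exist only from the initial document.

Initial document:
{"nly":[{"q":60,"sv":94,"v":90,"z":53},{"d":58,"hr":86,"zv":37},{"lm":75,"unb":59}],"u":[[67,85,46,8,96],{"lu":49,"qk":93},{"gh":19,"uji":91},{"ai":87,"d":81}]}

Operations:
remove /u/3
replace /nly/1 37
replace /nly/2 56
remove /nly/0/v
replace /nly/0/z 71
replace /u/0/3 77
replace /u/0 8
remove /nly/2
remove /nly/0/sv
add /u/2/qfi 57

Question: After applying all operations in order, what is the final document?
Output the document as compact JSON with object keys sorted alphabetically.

After op 1 (remove /u/3): {"nly":[{"q":60,"sv":94,"v":90,"z":53},{"d":58,"hr":86,"zv":37},{"lm":75,"unb":59}],"u":[[67,85,46,8,96],{"lu":49,"qk":93},{"gh":19,"uji":91}]}
After op 2 (replace /nly/1 37): {"nly":[{"q":60,"sv":94,"v":90,"z":53},37,{"lm":75,"unb":59}],"u":[[67,85,46,8,96],{"lu":49,"qk":93},{"gh":19,"uji":91}]}
After op 3 (replace /nly/2 56): {"nly":[{"q":60,"sv":94,"v":90,"z":53},37,56],"u":[[67,85,46,8,96],{"lu":49,"qk":93},{"gh":19,"uji":91}]}
After op 4 (remove /nly/0/v): {"nly":[{"q":60,"sv":94,"z":53},37,56],"u":[[67,85,46,8,96],{"lu":49,"qk":93},{"gh":19,"uji":91}]}
After op 5 (replace /nly/0/z 71): {"nly":[{"q":60,"sv":94,"z":71},37,56],"u":[[67,85,46,8,96],{"lu":49,"qk":93},{"gh":19,"uji":91}]}
After op 6 (replace /u/0/3 77): {"nly":[{"q":60,"sv":94,"z":71},37,56],"u":[[67,85,46,77,96],{"lu":49,"qk":93},{"gh":19,"uji":91}]}
After op 7 (replace /u/0 8): {"nly":[{"q":60,"sv":94,"z":71},37,56],"u":[8,{"lu":49,"qk":93},{"gh":19,"uji":91}]}
After op 8 (remove /nly/2): {"nly":[{"q":60,"sv":94,"z":71},37],"u":[8,{"lu":49,"qk":93},{"gh":19,"uji":91}]}
After op 9 (remove /nly/0/sv): {"nly":[{"q":60,"z":71},37],"u":[8,{"lu":49,"qk":93},{"gh":19,"uji":91}]}
After op 10 (add /u/2/qfi 57): {"nly":[{"q":60,"z":71},37],"u":[8,{"lu":49,"qk":93},{"gh":19,"qfi":57,"uji":91}]}

Answer: {"nly":[{"q":60,"z":71},37],"u":[8,{"lu":49,"qk":93},{"gh":19,"qfi":57,"uji":91}]}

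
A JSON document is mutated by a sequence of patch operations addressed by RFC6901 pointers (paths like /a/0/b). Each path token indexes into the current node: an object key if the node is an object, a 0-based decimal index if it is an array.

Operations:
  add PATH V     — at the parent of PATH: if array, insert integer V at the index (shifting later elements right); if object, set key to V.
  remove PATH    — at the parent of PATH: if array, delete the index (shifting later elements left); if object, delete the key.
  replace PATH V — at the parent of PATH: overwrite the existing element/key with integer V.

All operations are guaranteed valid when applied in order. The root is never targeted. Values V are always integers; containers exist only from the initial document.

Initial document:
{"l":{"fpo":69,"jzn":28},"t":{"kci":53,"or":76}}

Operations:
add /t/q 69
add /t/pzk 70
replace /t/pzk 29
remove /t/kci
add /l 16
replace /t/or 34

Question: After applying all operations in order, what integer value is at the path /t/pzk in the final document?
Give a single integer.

After op 1 (add /t/q 69): {"l":{"fpo":69,"jzn":28},"t":{"kci":53,"or":76,"q":69}}
After op 2 (add /t/pzk 70): {"l":{"fpo":69,"jzn":28},"t":{"kci":53,"or":76,"pzk":70,"q":69}}
After op 3 (replace /t/pzk 29): {"l":{"fpo":69,"jzn":28},"t":{"kci":53,"or":76,"pzk":29,"q":69}}
After op 4 (remove /t/kci): {"l":{"fpo":69,"jzn":28},"t":{"or":76,"pzk":29,"q":69}}
After op 5 (add /l 16): {"l":16,"t":{"or":76,"pzk":29,"q":69}}
After op 6 (replace /t/or 34): {"l":16,"t":{"or":34,"pzk":29,"q":69}}
Value at /t/pzk: 29

Answer: 29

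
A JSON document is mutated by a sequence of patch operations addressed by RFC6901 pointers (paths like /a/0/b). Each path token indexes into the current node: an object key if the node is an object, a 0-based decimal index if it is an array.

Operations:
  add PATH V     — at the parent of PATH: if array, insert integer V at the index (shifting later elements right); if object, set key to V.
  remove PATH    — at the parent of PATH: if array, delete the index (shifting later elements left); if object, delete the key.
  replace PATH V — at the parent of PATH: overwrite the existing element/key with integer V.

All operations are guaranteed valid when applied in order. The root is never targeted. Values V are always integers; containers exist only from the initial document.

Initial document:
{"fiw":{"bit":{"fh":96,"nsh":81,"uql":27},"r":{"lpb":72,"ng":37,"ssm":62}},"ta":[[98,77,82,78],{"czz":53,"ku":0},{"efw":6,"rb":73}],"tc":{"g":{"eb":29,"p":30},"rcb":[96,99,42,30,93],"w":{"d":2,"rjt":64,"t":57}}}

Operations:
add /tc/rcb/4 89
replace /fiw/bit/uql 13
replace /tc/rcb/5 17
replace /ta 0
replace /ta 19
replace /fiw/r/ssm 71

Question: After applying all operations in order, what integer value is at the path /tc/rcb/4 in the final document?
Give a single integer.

Answer: 89

Derivation:
After op 1 (add /tc/rcb/4 89): {"fiw":{"bit":{"fh":96,"nsh":81,"uql":27},"r":{"lpb":72,"ng":37,"ssm":62}},"ta":[[98,77,82,78],{"czz":53,"ku":0},{"efw":6,"rb":73}],"tc":{"g":{"eb":29,"p":30},"rcb":[96,99,42,30,89,93],"w":{"d":2,"rjt":64,"t":57}}}
After op 2 (replace /fiw/bit/uql 13): {"fiw":{"bit":{"fh":96,"nsh":81,"uql":13},"r":{"lpb":72,"ng":37,"ssm":62}},"ta":[[98,77,82,78],{"czz":53,"ku":0},{"efw":6,"rb":73}],"tc":{"g":{"eb":29,"p":30},"rcb":[96,99,42,30,89,93],"w":{"d":2,"rjt":64,"t":57}}}
After op 3 (replace /tc/rcb/5 17): {"fiw":{"bit":{"fh":96,"nsh":81,"uql":13},"r":{"lpb":72,"ng":37,"ssm":62}},"ta":[[98,77,82,78],{"czz":53,"ku":0},{"efw":6,"rb":73}],"tc":{"g":{"eb":29,"p":30},"rcb":[96,99,42,30,89,17],"w":{"d":2,"rjt":64,"t":57}}}
After op 4 (replace /ta 0): {"fiw":{"bit":{"fh":96,"nsh":81,"uql":13},"r":{"lpb":72,"ng":37,"ssm":62}},"ta":0,"tc":{"g":{"eb":29,"p":30},"rcb":[96,99,42,30,89,17],"w":{"d":2,"rjt":64,"t":57}}}
After op 5 (replace /ta 19): {"fiw":{"bit":{"fh":96,"nsh":81,"uql":13},"r":{"lpb":72,"ng":37,"ssm":62}},"ta":19,"tc":{"g":{"eb":29,"p":30},"rcb":[96,99,42,30,89,17],"w":{"d":2,"rjt":64,"t":57}}}
After op 6 (replace /fiw/r/ssm 71): {"fiw":{"bit":{"fh":96,"nsh":81,"uql":13},"r":{"lpb":72,"ng":37,"ssm":71}},"ta":19,"tc":{"g":{"eb":29,"p":30},"rcb":[96,99,42,30,89,17],"w":{"d":2,"rjt":64,"t":57}}}
Value at /tc/rcb/4: 89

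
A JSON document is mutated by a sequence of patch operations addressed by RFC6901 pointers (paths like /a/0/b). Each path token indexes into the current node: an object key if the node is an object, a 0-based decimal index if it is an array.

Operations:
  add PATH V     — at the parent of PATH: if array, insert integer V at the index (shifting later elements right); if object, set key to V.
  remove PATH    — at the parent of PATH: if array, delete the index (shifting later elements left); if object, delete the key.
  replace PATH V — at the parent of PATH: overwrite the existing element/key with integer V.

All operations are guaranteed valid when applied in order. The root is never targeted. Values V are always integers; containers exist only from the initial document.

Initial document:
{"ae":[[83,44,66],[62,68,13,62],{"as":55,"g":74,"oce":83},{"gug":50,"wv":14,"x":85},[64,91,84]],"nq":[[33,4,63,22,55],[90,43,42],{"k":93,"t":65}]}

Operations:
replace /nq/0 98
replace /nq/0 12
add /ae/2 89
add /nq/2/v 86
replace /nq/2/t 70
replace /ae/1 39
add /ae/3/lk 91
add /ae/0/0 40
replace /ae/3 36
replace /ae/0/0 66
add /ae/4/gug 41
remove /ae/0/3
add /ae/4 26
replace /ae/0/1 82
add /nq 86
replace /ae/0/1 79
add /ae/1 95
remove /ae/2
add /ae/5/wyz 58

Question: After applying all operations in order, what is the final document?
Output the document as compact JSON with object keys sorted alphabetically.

Answer: {"ae":[[66,79,44],95,89,36,26,{"gug":41,"wv":14,"wyz":58,"x":85},[64,91,84]],"nq":86}

Derivation:
After op 1 (replace /nq/0 98): {"ae":[[83,44,66],[62,68,13,62],{"as":55,"g":74,"oce":83},{"gug":50,"wv":14,"x":85},[64,91,84]],"nq":[98,[90,43,42],{"k":93,"t":65}]}
After op 2 (replace /nq/0 12): {"ae":[[83,44,66],[62,68,13,62],{"as":55,"g":74,"oce":83},{"gug":50,"wv":14,"x":85},[64,91,84]],"nq":[12,[90,43,42],{"k":93,"t":65}]}
After op 3 (add /ae/2 89): {"ae":[[83,44,66],[62,68,13,62],89,{"as":55,"g":74,"oce":83},{"gug":50,"wv":14,"x":85},[64,91,84]],"nq":[12,[90,43,42],{"k":93,"t":65}]}
After op 4 (add /nq/2/v 86): {"ae":[[83,44,66],[62,68,13,62],89,{"as":55,"g":74,"oce":83},{"gug":50,"wv":14,"x":85},[64,91,84]],"nq":[12,[90,43,42],{"k":93,"t":65,"v":86}]}
After op 5 (replace /nq/2/t 70): {"ae":[[83,44,66],[62,68,13,62],89,{"as":55,"g":74,"oce":83},{"gug":50,"wv":14,"x":85},[64,91,84]],"nq":[12,[90,43,42],{"k":93,"t":70,"v":86}]}
After op 6 (replace /ae/1 39): {"ae":[[83,44,66],39,89,{"as":55,"g":74,"oce":83},{"gug":50,"wv":14,"x":85},[64,91,84]],"nq":[12,[90,43,42],{"k":93,"t":70,"v":86}]}
After op 7 (add /ae/3/lk 91): {"ae":[[83,44,66],39,89,{"as":55,"g":74,"lk":91,"oce":83},{"gug":50,"wv":14,"x":85},[64,91,84]],"nq":[12,[90,43,42],{"k":93,"t":70,"v":86}]}
After op 8 (add /ae/0/0 40): {"ae":[[40,83,44,66],39,89,{"as":55,"g":74,"lk":91,"oce":83},{"gug":50,"wv":14,"x":85},[64,91,84]],"nq":[12,[90,43,42],{"k":93,"t":70,"v":86}]}
After op 9 (replace /ae/3 36): {"ae":[[40,83,44,66],39,89,36,{"gug":50,"wv":14,"x":85},[64,91,84]],"nq":[12,[90,43,42],{"k":93,"t":70,"v":86}]}
After op 10 (replace /ae/0/0 66): {"ae":[[66,83,44,66],39,89,36,{"gug":50,"wv":14,"x":85},[64,91,84]],"nq":[12,[90,43,42],{"k":93,"t":70,"v":86}]}
After op 11 (add /ae/4/gug 41): {"ae":[[66,83,44,66],39,89,36,{"gug":41,"wv":14,"x":85},[64,91,84]],"nq":[12,[90,43,42],{"k":93,"t":70,"v":86}]}
After op 12 (remove /ae/0/3): {"ae":[[66,83,44],39,89,36,{"gug":41,"wv":14,"x":85},[64,91,84]],"nq":[12,[90,43,42],{"k":93,"t":70,"v":86}]}
After op 13 (add /ae/4 26): {"ae":[[66,83,44],39,89,36,26,{"gug":41,"wv":14,"x":85},[64,91,84]],"nq":[12,[90,43,42],{"k":93,"t":70,"v":86}]}
After op 14 (replace /ae/0/1 82): {"ae":[[66,82,44],39,89,36,26,{"gug":41,"wv":14,"x":85},[64,91,84]],"nq":[12,[90,43,42],{"k":93,"t":70,"v":86}]}
After op 15 (add /nq 86): {"ae":[[66,82,44],39,89,36,26,{"gug":41,"wv":14,"x":85},[64,91,84]],"nq":86}
After op 16 (replace /ae/0/1 79): {"ae":[[66,79,44],39,89,36,26,{"gug":41,"wv":14,"x":85},[64,91,84]],"nq":86}
After op 17 (add /ae/1 95): {"ae":[[66,79,44],95,39,89,36,26,{"gug":41,"wv":14,"x":85},[64,91,84]],"nq":86}
After op 18 (remove /ae/2): {"ae":[[66,79,44],95,89,36,26,{"gug":41,"wv":14,"x":85},[64,91,84]],"nq":86}
After op 19 (add /ae/5/wyz 58): {"ae":[[66,79,44],95,89,36,26,{"gug":41,"wv":14,"wyz":58,"x":85},[64,91,84]],"nq":86}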